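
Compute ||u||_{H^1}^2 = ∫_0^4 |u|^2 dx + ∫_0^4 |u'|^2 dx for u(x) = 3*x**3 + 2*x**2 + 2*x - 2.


||u||_{H^1}^2 = 1910816/35

The H^1 norm (squared) on an interval (0, L) is
  ||u||_{H^1}^2 = ∫_0^L u(x)^2 dx + ∫_0^L u'(x)^2 dx.
Compute u'(x) = 9*x**2 + 4*x + 2.
Then u(x)^2 = 9*x**6 + 12*x**5 + 16*x**4 - 4*x**3 - 4*x**2 - 8*x + 4 and u'(x)^2 = 81*x**4 + 72*x**3 + 52*x**2 + 16*x + 4.
Integrate each monomial from 0 to 4 using ∫_0^4 c·x^n dx = c·4^(n+1)/(n+1):
  ∫_0^4 u(x)^2 dx = ∫_0^4 (9*x^6 + 12*x^5 + 16*x^4 - 4*x^3 - 4*x^2 - 8*x + 4) dx. Term by term:
    ∫_0^4 9*x^6 dx = 147456/7;  ∫_0^4 12*x^5 dx = 8192;  ∫_0^4 16*x^4 dx = 16384/5;
    ∫_0^4 -4*x^3 dx = -256;  ∫_0^4 -4*x^2 dx = -256/3;  ∫_0^4 -8*x dx = -64;
    ∫_0^4 4 dx = 16.
  Sum: 147456/7 + 8192 + 16384/5 − 256 − 256/3 − 64 + 16 = 3375184/105.
  ∫_0^4 u'(x)^2 dx = ∫_0^4 (81*x^4 + 72*x^3 + 52*x^2 + 16*x + 4) dx. Term by term:
    ∫_0^4 81*x^4 dx = 82944/5;  ∫_0^4 72*x^3 dx = 4608;  ∫_0^4 52*x^2 dx = 3328/3;
    ∫_0^4 16*x dx = 128;  ∫_0^4 4 dx = 16.
  Sum: 82944/5 + 4608 + 3328/3 + 128 + 16 = 336752/15.
Adding: ||u||_{H^1}^2 = 3375184/105 + 336752/15 = 1910816/35.


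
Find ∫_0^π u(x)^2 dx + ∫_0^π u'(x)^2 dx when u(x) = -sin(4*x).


||u||_{H^1(0,π)}^2 = 17*π/2

u'(x) = -4*cos(4*x).
Expand u² and (u')² and integrate term by term on (0, π), using: for integers n ≥ 1, ∫_0^π sin²(nx) dx = ∫_0^π cos²(nx) dx = π/2; for n ≠ n', ∫_0^π sin(nx)sin(n'x) dx = ∫_0^π cos(nx)cos(n'x) dx = 0; and by product-to-sum, ∫_0^π sin(nx)cos(n'x) dx = ½∫_0^π [sin((n+n')x) + sin((n−n')x)] dx, which is 0 when n+n' is even and 2n/(n²−n'²) when n+n' is odd (it need not vanish on (0, π)).
  u² squared terms: (-1)²·∫sin(4x)² dx = 1·π/2 = π/2.
  So ∫_0^π u² dx = π/2.
  (u')² squared terms: (-4)²·∫cos(4x)² dx = 16·π/2 = 8*π.
  So ∫_0^π (u')² dx = 8*π.
||u||_{H^1}^2 = (π/2) + (8*π) = 17*π/2.


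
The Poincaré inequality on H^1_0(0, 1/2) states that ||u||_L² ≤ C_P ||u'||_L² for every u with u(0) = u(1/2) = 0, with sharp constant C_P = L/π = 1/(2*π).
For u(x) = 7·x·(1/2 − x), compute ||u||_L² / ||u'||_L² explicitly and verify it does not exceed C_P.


||u||_L² / ||u'||_L² = sqrt(10)/20 < C_P = 1/(2*π).

u(x) = 7·x·(1/2 − x), so u'(x) = 7/2 - 14*x.
u(x) = 7·x·(1/2 − x) vanishes at x = 0 and x = 1/2, so u ∈ H^1_0(0, 1/2). Differentiate via the product rule and integrate the resulting polynomials term by term.
  ∫_0^1/2 u² dx = ∫_0^1/2 (49*x^4 - 49*x^3 + 49*x^2/4) dx. Term by term:
    ∫_0^1/2 49*x^4 dx = 49/160;  ∫_0^1/2 -49*x^3 dx = -49/64;  ∫_0^1/2 49*x^2/4 dx = 49/96.
  Sum: 49/160 − 49/64 + 49/96 = 49/960.
  ∫_0^1/2 (u')² dx = ∫_0^1/2 (196*x^2 - 98*x + 49/4) dx. Term by term:
    ∫_0^1/2 196*x^2 dx = 49/6;  ∫_0^1/2 -98*x dx = -49/4;  ∫_0^1/2 49/4 dx = 49/8.
  Sum: 49/6 − 49/4 + 49/8 = 49/24.
∫_0^1/2 u² dx = 49/960, so ||u||_L² = 7*sqrt(15)/120.
∫_0^1/2 (u')² dx = 49/24, so ||u'||_L² = 7*sqrt(6)/12.
Ratio ||u||_L² / ||u'||_L² = sqrt(10)/20.
Sharp Poincaré constant on H^1_0(0, 1/2) is C_P = L/π = 1/(2*π), achieved by sin(2*π·x).
A polynomial bump cannot attain the sharp Poincaré constant (only the first sine eigenfunction does), so the ratio is strictly less than C_P, consistent with ||u||_L² ≤ C_P ||u'||_L².


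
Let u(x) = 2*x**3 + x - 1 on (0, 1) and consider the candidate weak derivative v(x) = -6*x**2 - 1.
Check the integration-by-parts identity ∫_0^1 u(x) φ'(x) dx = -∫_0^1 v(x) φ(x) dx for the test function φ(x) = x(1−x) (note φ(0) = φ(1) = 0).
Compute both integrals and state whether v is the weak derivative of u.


LHS = -7/15, RHS = 7/15. No, v is not the weak derivative of u.

u(x) = 2*x**3 + x - 1, classical derivative u'(x) = 6*x**2 + 1.
φ(x) = x(1−x), so φ'(x) = 1 - 2*x.
Note φ(0) = φ(1) = 0, so the boundary term u·φ vanishes.
LHS = ∫_0^1 u(x) φ'(x) dx = ∫_0^1 (-4*x^4 + 2*x^3 - 2*x^2 + 3*x - 1) dx. Term by term:
  ∫_0^1 -4*x^4 dx = -4/5;  ∫_0^1 2*x^3 dx = 1/2;  ∫_0^1 -2*x^2 dx = -2/3;
  ∫_0^1 3*x dx = 3/2;  ∫_0^1 -1 dx = -1.
Sum: -4/5 + 1/2 − 2/3 + 3/2 − 1 = -7/15.
So LHS = -7/15.
∫_0^1 v(x) φ(x) dx = ∫_0^1 (6*x^4 - 6*x^3 + x^2 - x) dx. Term by term:
  ∫_0^1 6*x^4 dx = 6/5;  ∫_0^1 -6*x^3 dx = -3/2;  ∫_0^1 x^2 dx = 1/3;
  ∫_0^1 -x dx = -1/2.
Sum: 6/5 − 3/2 + 1/3 − 1/2 = -7/15.
So RHS = -∫_0^1 v(x) φ(x) dx = 7/15.
LHS − RHS = -14/15 ≠ 0, so the identity fails.
(For a valid weak derivative the identity must hold for EVERY test function, in particular this one. The failure shows v is NOT the weak derivative of u.)
Correct weak derivative would be u'(x) = 6*x**2 + 1.


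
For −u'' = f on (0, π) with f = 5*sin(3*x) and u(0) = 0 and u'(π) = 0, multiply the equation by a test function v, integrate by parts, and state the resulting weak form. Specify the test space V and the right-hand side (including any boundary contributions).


V = {v ∈ H^1(0, π) : v(0) = 0} (test functions vanish at x = 0 where u is specified); weak form: ∫_0^π u'v' dx = ∫_0^π (5*sin(3*x)) v dx for all v ∈ V.

Multiply both sides by a test function v and integrate from 0 to π:
  ∫_0^π −u''(x) v(x) dx = ∫_0^π f(x) v(x) dx.
Integrate the LHS by parts once:
  ∫_0^π −u'' v dx = −[u'(x) v(x)]_0^π + ∫_0^π u'(x) v'(x) dx.
Thus ∫_0^π u'(x) v'(x) dx = ∫_0^π f(x) v(x) dx + [u'(x) v(x)]_0^π.
Choose V so that boundary terms are either known or forced to vanish.
Mixed BC: u(0) = 0 (Dirichlet) and u'(π) = 0 (Neumann). Define V = {v ∈ H^1(0, π) : v(0) = 0}. Then [u' v]_0^π = u'(π)·v(π) − u'(0)·0 = 0.
Weak formulation: find u (satisfying any essential BC) such that ∫_0^π u'(x) v'(x) dx = ∫_0^π f v dx for all v ∈ V (Dirichlet at 0 absorbed into V; the Neumann datum at x = π is zero, so no boundary term remains).
Substituting f(x) = 5*sin(3*x), the right-hand side is ∫_0^π (5*sin(3*x)) v dx.


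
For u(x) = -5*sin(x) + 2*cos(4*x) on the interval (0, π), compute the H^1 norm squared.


||u||_{H^1(0,π)}^2 = 136/3 + 59*π

u'(x) = -8*sin(4*x) - 5*cos(x).
Expand u² and (u')² and integrate term by term on (0, π), using: for integers n ≥ 1, ∫_0^π sin²(nx) dx = ∫_0^π cos²(nx) dx = π/2; for n ≠ n', ∫_0^π sin(nx)sin(n'x) dx = ∫_0^π cos(nx)cos(n'x) dx = 0; and by product-to-sum, ∫_0^π sin(nx)cos(n'x) dx = ½∫_0^π [sin((n+n')x) + sin((n−n')x)] dx, which is 0 when n+n' is even and 2n/(n²−n'²) when n+n' is odd (it need not vanish on (0, π)).
  u² squared terms: (-5)²·∫sin(x)² dx = 25·π/2 = 25*π/2;  (2)²·∫cos(4x)² dx = 4·π/2 = 2*π.
  u² cross terms: 2·(-5)·(2)·∫sin(x)·cos(4x) dx = -20·(-2/15) = 8/3.
  So ∫_0^π u² dx = 25*π/2 + 2*π + 8/3 = 8/3 + 29*π/2.
  (u')² squared terms: (-8)²·∫sin(4x)² dx = 64·π/2 = 32*π;  (-5)²·∫cos(x)² dx = 25·π/2 = 25*π/2.
  (u')² cross terms: 2·(-8)·(-5)·∫sin(4x)·cos(x) dx = 80·(8/15) = 128/3.
  So ∫_0^π (u')² dx = 32*π + 25*π/2 + 128/3 = 128/3 + 89*π/2.
||u||_{H^1}^2 = (8/3 + 29*π/2) + (128/3 + 89*π/2) = 136/3 + 59*π.


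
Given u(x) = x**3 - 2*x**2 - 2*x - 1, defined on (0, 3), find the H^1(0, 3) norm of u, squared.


||u||_{H^1}^2 = 7863/70

The H^1 norm (squared) on an interval (0, L) is
  ||u||_{H^1}^2 = ∫_0^L u(x)^2 dx + ∫_0^L u'(x)^2 dx.
Compute u'(x) = 3*x**2 - 4*x - 2.
Then u(x)^2 = x**6 - 4*x**5 + 6*x**3 + 8*x**2 + 4*x + 1 and u'(x)^2 = 9*x**4 - 24*x**3 + 4*x**2 + 16*x + 4.
Integrate each monomial from 0 to 3 using ∫_0^3 c·x^n dx = c·3^(n+1)/(n+1):
  ∫_0^3 u(x)^2 dx = ∫_0^3 (x^6 - 4*x^5 + 6*x^3 + 8*x^2 + 4*x + 1) dx. Term by term:
    ∫_0^3 x^6 dx = 2187/7;  ∫_0^3 -4*x^5 dx = -486;  ∫_0^3 6*x^3 dx = 243/2;
    ∫_0^3 8*x^2 dx = 72;  ∫_0^3 4*x dx = 18;  ∫_0^3 1 dx = 3.
  Sum: 2187/7 − 486 + 243/2 + 72 + 18 + 3 = 573/14.
  ∫_0^3 u'(x)^2 dx = ∫_0^3 (9*x^4 - 24*x^3 + 4*x^2 + 16*x + 4) dx. Term by term:
    ∫_0^3 9*x^4 dx = 2187/5;  ∫_0^3 -24*x^3 dx = -486;  ∫_0^3 4*x^2 dx = 36;
    ∫_0^3 16*x dx = 72;  ∫_0^3 4 dx = 12.
  Sum: 2187/5 − 486 + 36 + 72 + 12 = 357/5.
Adding: ||u||_{H^1}^2 = 573/14 + 357/5 = 7863/70.


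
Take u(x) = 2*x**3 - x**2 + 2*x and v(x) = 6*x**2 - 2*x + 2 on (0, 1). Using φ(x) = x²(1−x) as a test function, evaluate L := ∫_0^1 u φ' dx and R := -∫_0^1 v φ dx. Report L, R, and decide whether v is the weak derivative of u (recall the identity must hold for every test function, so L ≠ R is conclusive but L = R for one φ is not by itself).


LHS = -4/15, RHS = -4/15. Yes, v = u' weakly.

u(x) = 2*x**3 - x**2 + 2*x, classical derivative u'(x) = 6*x**2 - 2*x + 2.
φ(x) = x²(1−x), so φ'(x) = x*(2 - 3*x).
Note φ(0) = φ(1) = 0, so the boundary term u·φ vanishes.
LHS = ∫_0^1 u(x) φ'(x) dx = ∫_0^1 (-6*x^5 + 7*x^4 - 8*x^3 + 4*x^2) dx. Term by term:
  ∫_0^1 -6*x^5 dx = -1;  ∫_0^1 7*x^4 dx = 7/5;  ∫_0^1 -8*x^3 dx = -2;
  ∫_0^1 4*x^2 dx = 4/3.
Sum: -1 + 7/5 − 2 + 4/3 = -4/15.
So LHS = -4/15.
∫_0^1 v(x) φ(x) dx = ∫_0^1 (-6*x^5 + 8*x^4 - 4*x^3 + 2*x^2) dx. Term by term:
  ∫_0^1 -6*x^5 dx = -1;  ∫_0^1 8*x^4 dx = 8/5;  ∫_0^1 -4*x^3 dx = -1;
  ∫_0^1 2*x^2 dx = 2/3.
Sum: -1 + 8/5 − 1 + 2/3 = 4/15.
So RHS = -∫_0^1 v(x) φ(x) dx = -4/15.
LHS = RHS, so the identity holds for this test φ.
Moreover u is smooth here and v(x) = u'(x) = 6*x**2 - 2*x + 2 pointwise, so the identity holds for every test function. Hence v is the weak derivative of u.


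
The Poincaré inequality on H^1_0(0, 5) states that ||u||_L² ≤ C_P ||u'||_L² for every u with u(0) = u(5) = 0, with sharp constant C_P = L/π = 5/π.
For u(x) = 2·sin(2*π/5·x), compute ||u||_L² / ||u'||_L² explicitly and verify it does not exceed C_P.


||u||_L² / ||u'||_L² = 5/(2*π) < C_P = 5/π.

u(x) = 2·sin(2*π/5·x), so u'(x) = 4*π*cos(2*π*x/5)/5.
Writing u(x) = A·sin(kπx/L) with A = 2 and k = 2, use ∫_0^L sin²(kπx/L) dx = L/2 and ∫_0^L cos²(kπx/L) dx = L/2.
u² = 4·sin²(2*π/5·x) and (u')² = 16*π^2/25·cos²(2*π/5·x), and each of sin², cos² integrates to L/2 = 5/2 over (0, 5).
∫_0^5 u² dx = 10, so ||u||_L² = sqrt(10).
∫_0^5 (u')² dx = 8*π^2/5, so ||u'||_L² = 2*sqrt(10)*π/5.
Ratio ||u||_L² / ||u'||_L² = 5/(2*π).
Sharp Poincaré constant on H^1_0(0, 5) is C_P = L/π = 5/π, achieved by sin(π/5·x).
This is the k = 2 harmonic; the ratio L/(kπ) is strictly less than C_P = L/π, consistent with the sharp inequality ||u||_L² ≤ C_P ||u'||_L².


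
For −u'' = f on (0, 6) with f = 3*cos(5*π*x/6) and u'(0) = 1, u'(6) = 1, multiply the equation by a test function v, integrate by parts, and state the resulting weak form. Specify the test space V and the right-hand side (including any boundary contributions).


V = H^1(0, 6) (v unrestricted at boundary; u is determined up to an additive constant); weak form: ∫_0^6 u'v' dx = ∫_0^6 (3*cos(5*π*x/6)) v dx + v(6) − v(0) for all v ∈ V.

Multiply both sides by a test function v and integrate from 0 to 6:
  ∫_0^6 −u''(x) v(x) dx = ∫_0^6 f(x) v(x) dx.
Integrate the LHS by parts once:
  ∫_0^6 −u'' v dx = −[u'(x) v(x)]_0^6 + ∫_0^6 u'(x) v'(x) dx.
Thus ∫_0^6 u'(x) v'(x) dx = ∫_0^6 f(x) v(x) dx + [u'(x) v(x)]_0^6.
Choose V so that boundary terms are either known or forced to vanish.
u has inhomogeneous Neumann u'(0) = 1, u'(6) = 1. [u' v]_0^6 = (1)·v(6) − (1)·v(0) = v(6) − v(0). Take V = H^1(0, 6); boundary term becomes part of RHS.
Weak formulation: find u (satisfying any essential BC) such that ∫_0^6 u'(x) v'(x) dx = ∫_0^6 f v dx + v(6) − v(0) for all v ∈ V (Neumann data are natural BCs: they enter the RHS as boundary terms).
Substituting f(x) = 3*cos(5*π*x/6), the right-hand side is ∫_0^6 (3*cos(5*π*x/6)) v dx + v(6) − v(0).
Compatibility check (pure Neumann): taking v ≡ 1 ∈ V gives 0 = ∫_0^6 f dx + (1) − (1), i.e. ∫_0^6 f dx must equal u'(0) − u'(6) = 0. Indeed ∫_0^6 (3*cos(5*π*x/6)) dx = 0, so the data are compatible. The solution is then unique only up to an additive constant (fix it e.g. by requiring ∫_0^6 u dx = 0).


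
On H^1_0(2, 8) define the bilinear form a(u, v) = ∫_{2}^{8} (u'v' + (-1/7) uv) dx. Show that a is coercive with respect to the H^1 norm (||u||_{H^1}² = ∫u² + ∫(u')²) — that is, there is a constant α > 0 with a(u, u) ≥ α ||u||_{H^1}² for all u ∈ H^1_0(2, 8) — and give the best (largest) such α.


α = (-36/7 + π^2)/(π^2 + 36)

Coercivity of a(·,·) on H^1_0(2, 8) means a(u, u) ≥ α ||u||_{H^1}² for every u ∈ H^1_0.
The interval has length L = 6, and Poincaré/coercivity depend only on L. Here a(u, u) = ∫(u')² + (-1/7)·∫u².
Here c = -1/7 < 0 with |c| < (π/L)² = π^2/36, so coercivity still holds. The condition a(u,u) ≥ α||u||_{H^1}² reads (1−α)∫(u')² ≥ (α−c)∫u². Any admissible α is ≤ 1 (rapidly oscillating u have ∫u²/∫(u')² → 0), and α = 1 would force 0 ≥ (1−c)∫u², impossible since c < 1; so 1−α > 0. By the sharp Poincaré inequality on H^1_0 of an interval of length L, ∫(u')² ≥ (π/L)²∫u² with equality for the first sine mode sin(π(x−x₀)/L) (x₀ the left endpoint), so the inequality holds for all u iff (1−α)(π/L)² ≥ α − c, i.e. α ≤ ((π/L)² + c)/((π/L)² + 1) = (1 + c(L/π)²)/(1 + (L/π)²). (Direct route, valid since c ≤ 0: Poincaré gives c∫u² ≥ c(L/π)²∫(u')², so a(u,u) ≥ (1 + c(L/π)²)∫(u')², while ||u||_{H^1}² ≤ (1 + (L/π)²)∫(u')²; dividing yields the same α.) With (π/L)² = π^2/36 and c = -1/7, the largest admissible constant is α = ((π/L)² + c)/((π/L)² + 1).
Simplifying, α = (-36/7 + π^2)/(π^2 + 36).


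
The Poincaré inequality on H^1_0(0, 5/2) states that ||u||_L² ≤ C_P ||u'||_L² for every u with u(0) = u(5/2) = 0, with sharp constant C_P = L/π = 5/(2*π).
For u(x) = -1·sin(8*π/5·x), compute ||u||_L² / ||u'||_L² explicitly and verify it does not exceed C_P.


||u||_L² / ||u'||_L² = 5/(8*π) < C_P = 5/(2*π).

u(x) = -1·sin(8*π/5·x), so u'(x) = -8*π*cos(8*π*x/5)/5.
Writing u(x) = A·sin(kπx/L) with A = -1 and k = 4, use ∫_0^L sin²(kπx/L) dx = L/2 and ∫_0^L cos²(kπx/L) dx = L/2.
u² = 1·sin²(8*π/5·x) and (u')² = 64*π^2/25·cos²(8*π/5·x), and each of sin², cos² integrates to L/2 = 5/4 over (0, 5/2).
∫_0^5/2 u² dx = 5/4, so ||u||_L² = sqrt(5)/2.
∫_0^5/2 (u')² dx = 16*π^2/5, so ||u'||_L² = 4*sqrt(5)*π/5.
Ratio ||u||_L² / ||u'||_L² = 5/(8*π).
Sharp Poincaré constant on H^1_0(0, 5/2) is C_P = L/π = 5/(2*π), achieved by sin(2*π/5·x).
This is the k = 4 harmonic; the ratio L/(kπ) is strictly less than C_P = L/π, consistent with the sharp inequality ||u||_L² ≤ C_P ||u'||_L².


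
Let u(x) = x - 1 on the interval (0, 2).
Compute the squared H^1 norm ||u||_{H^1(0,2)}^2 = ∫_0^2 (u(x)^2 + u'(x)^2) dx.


||u||_{H^1}^2 = 8/3

The H^1 norm (squared) on an interval (0, L) is
  ||u||_{H^1}^2 = ∫_0^L u(x)^2 dx + ∫_0^L u'(x)^2 dx.
Compute u'(x) = 1.
Then u(x)^2 = x**2 - 2*x + 1 and u'(x)^2 = 1.
Integrate each monomial from 0 to 2 using ∫_0^2 c·x^n dx = c·2^(n+1)/(n+1):
  ∫_0^2 u(x)^2 dx = ∫_0^2 (x^2 - 2*x + 1) dx. Term by term:
    ∫_0^2 x^2 dx = 8/3;  ∫_0^2 -2*x dx = -4;  ∫_0^2 1 dx = 2.
  Sum: 8/3 − 4 + 2 = 2/3.
  ∫_0^2 u'(x)^2 dx = ∫_0^2 (1) dx. Term by term:
    ∫_0^2 1 dx = 2.
Adding: ||u||_{H^1}^2 = 2/3 + 2 = 8/3.


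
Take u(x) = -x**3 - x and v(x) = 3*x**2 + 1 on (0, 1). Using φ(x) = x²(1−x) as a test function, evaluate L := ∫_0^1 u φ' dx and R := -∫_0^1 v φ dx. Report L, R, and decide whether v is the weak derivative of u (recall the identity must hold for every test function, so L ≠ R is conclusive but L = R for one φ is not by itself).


LHS = 11/60, RHS = -11/60. No, v is not the weak derivative of u.

u(x) = -x**3 - x, classical derivative u'(x) = -3*x**2 - 1.
φ(x) = x²(1−x), so φ'(x) = x*(2 - 3*x).
Note φ(0) = φ(1) = 0, so the boundary term u·φ vanishes.
LHS = ∫_0^1 u(x) φ'(x) dx = ∫_0^1 (3*x^5 - 2*x^4 + 3*x^3 - 2*x^2) dx. Term by term:
  ∫_0^1 3*x^5 dx = 1/2;  ∫_0^1 -2*x^4 dx = -2/5;  ∫_0^1 3*x^3 dx = 3/4;
  ∫_0^1 -2*x^2 dx = -2/3.
Sum: 1/2 − 2/5 + 3/4 − 2/3 = 11/60.
So LHS = 11/60.
∫_0^1 v(x) φ(x) dx = ∫_0^1 (-3*x^5 + 3*x^4 - x^3 + x^2) dx. Term by term:
  ∫_0^1 -3*x^5 dx = -1/2;  ∫_0^1 3*x^4 dx = 3/5;  ∫_0^1 -x^3 dx = -1/4;
  ∫_0^1 x^2 dx = 1/3.
Sum: -1/2 + 3/5 − 1/4 + 1/3 = 11/60.
So RHS = -∫_0^1 v(x) φ(x) dx = -11/60.
LHS − RHS = 11/30 ≠ 0, so the identity fails.
(For a valid weak derivative the identity must hold for EVERY test function, in particular this one. The failure shows v is NOT the weak derivative of u.)
Correct weak derivative would be u'(x) = -3*x**2 - 1.


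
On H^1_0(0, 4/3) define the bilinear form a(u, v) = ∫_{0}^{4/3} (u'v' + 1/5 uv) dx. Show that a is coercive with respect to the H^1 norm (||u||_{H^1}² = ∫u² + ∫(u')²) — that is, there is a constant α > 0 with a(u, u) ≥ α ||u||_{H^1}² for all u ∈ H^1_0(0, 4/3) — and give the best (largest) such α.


α = (16 + 45*π^2)/(5*(16 + 9*π^2))

Coercivity of a(·,·) on H^1_0(0, 4/3) means a(u, u) ≥ α ||u||_{H^1}² for every u ∈ H^1_0.
The interval has length L = 4/3, and Poincaré/coercivity depend only on L. Here a(u, u) = ∫(u')² + (1/5)·∫u².
Here 0 < c = 1/5 < 1. The condition a(u,u) ≥ α||u||_{H^1}² reads (1−α)∫(u')² ≥ (α−c)∫u². Any admissible α is ≤ 1 (rapidly oscillating u have ∫u²/∫(u')² → 0), and α = 1 would force 0 ≥ (1−c)∫u², impossible since c < 1; so 1−α > 0. By the sharp Poincaré inequality on H^1_0 of an interval of length L, ∫(u')² ≥ (π/L)²∫u² with equality for the first sine mode sin(π(x−x₀)/L) (x₀ the left endpoint), so the inequality holds for all u iff (1−α)(π/L)² ≥ α − c, i.e. α ≤ ((π/L)² + c)/((π/L)² + 1) = (1 + c(L/π)²)/(1 + (L/π)²). With (π/L)² = 9*π^2/16 and c = 1/5, the largest admissible constant is α = ((π/L)² + c)/((π/L)² + 1).
Simplifying, α = (16 + 45*π^2)/(5*(16 + 9*π^2)).


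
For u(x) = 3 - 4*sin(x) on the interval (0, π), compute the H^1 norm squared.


||u||_{H^1(0,π)}^2 = -48 + 25*π

u'(x) = -4*cos(x).
Expand u² and (u')² and integrate term by term on (0, π), using: for integers n ≥ 1, ∫_0^π sin²(nx) dx = ∫_0^π cos²(nx) dx = π/2; for n ≠ n', ∫_0^π sin(nx)sin(n'x) dx = ∫_0^π cos(nx)cos(n'x) dx = 0; and by product-to-sum, ∫_0^π sin(nx)cos(n'x) dx = ½∫_0^π [sin((n+n')x) + sin((n−n')x)] dx, which is 0 when n+n' is even and 2n/(n²−n'²) when n+n' is odd (it need not vanish on (0, π)). For the constant mode: ∫_0^π 1 dx = π, ∫_0^π cos(nx) dx = 0, ∫_0^π sin(nx) dx = (1−(−1)^n)/n.
  u² squared terms: (3)²·∫1 dx = 9·π = 9*π;  (-4)²·∫sin(x)² dx = 16·π/2 = 8*π.
  u² cross terms: 2·(3)·(-4)·∫1·sin(x) dx = -24·(2) = -48.
  So ∫_0^π u² dx = 9*π + 8*π − 48 = -48 + 17*π.
  (u')² squared terms: (-4)²·∫cos(x)² dx = 16·π/2 = 8*π.
  So ∫_0^π (u')² dx = 8*π.
||u||_{H^1}^2 = (-48 + 17*π) + (8*π) = -48 + 25*π.


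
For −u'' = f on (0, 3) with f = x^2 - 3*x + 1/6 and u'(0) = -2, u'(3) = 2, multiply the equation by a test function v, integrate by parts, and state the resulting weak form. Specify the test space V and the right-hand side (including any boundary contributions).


V = H^1(0, 3) (v unrestricted at boundary; u is determined up to an additive constant); weak form: ∫_0^3 u'v' dx = ∫_0^3 (x^2 - 3*x + 1/6) v dx + 2·v(3) + 2·v(0) for all v ∈ V.

Multiply both sides by a test function v and integrate from 0 to 3:
  ∫_0^3 −u''(x) v(x) dx = ∫_0^3 f(x) v(x) dx.
Integrate the LHS by parts once:
  ∫_0^3 −u'' v dx = −[u'(x) v(x)]_0^3 + ∫_0^3 u'(x) v'(x) dx.
Thus ∫_0^3 u'(x) v'(x) dx = ∫_0^3 f(x) v(x) dx + [u'(x) v(x)]_0^3.
Choose V so that boundary terms are either known or forced to vanish.
u has inhomogeneous Neumann u'(0) = -2, u'(3) = 2. [u' v]_0^3 = (2)·v(3) − (-2)·v(0) = 2·v(3) + 2·v(0). Take V = H^1(0, 3); boundary term becomes part of RHS.
Weak formulation: find u (satisfying any essential BC) such that ∫_0^3 u'(x) v'(x) dx = ∫_0^3 f v dx + 2·v(3) + 2·v(0) for all v ∈ V (Neumann data are natural BCs: they enter the RHS as boundary terms).
Substituting f(x) = x^2 - 3*x + 1/6, the right-hand side is ∫_0^3 (x^2 - 3*x + 1/6) v dx + 2·v(3) + 2·v(0).
Compatibility check (pure Neumann): taking v ≡ 1 ∈ V gives 0 = ∫_0^3 f dx + (2) − (-2), i.e. ∫_0^3 f dx must equal u'(0) − u'(3) = -4. Indeed ∫_0^3 (x^2 - 3*x + 1/6) dx = -4, so the data are compatible. The solution is then unique only up to an additive constant (fix it e.g. by requiring ∫_0^3 u dx = 0).


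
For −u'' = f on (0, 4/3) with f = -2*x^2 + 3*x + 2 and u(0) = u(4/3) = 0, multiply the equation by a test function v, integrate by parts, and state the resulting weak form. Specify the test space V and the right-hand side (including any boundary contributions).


V = H^1_0(0, 4/3) (so v(0) = v(4/3) = 0); weak form: ∫_0^4/3 u'v' dx = ∫_0^4/3 (-2*x^2 + 3*x + 2) v dx for all v ∈ V.

Multiply both sides by a test function v and integrate from 0 to 4/3:
  ∫_0^4/3 −u''(x) v(x) dx = ∫_0^4/3 f(x) v(x) dx.
Integrate the LHS by parts once:
  ∫_0^4/3 −u'' v dx = −[u'(x) v(x)]_0^4/3 + ∫_0^4/3 u'(x) v'(x) dx.
Thus ∫_0^4/3 u'(x) v'(x) dx = ∫_0^4/3 f(x) v(x) dx + [u'(x) v(x)]_0^4/3.
Choose V so that boundary terms are either known or forced to vanish.
u is Dirichlet: u(0) = u(4/3) = 0. Let V = H^1_0(0, 4/3); then v(0) = v(4/3) = 0, and [u' v]_0^4/3 = 0.
Weak formulation: find u (satisfying any essential BC) such that ∫_0^4/3 u'(x) v'(x) dx = ∫_0^4/3 f v dx for all v ∈ V.
Substituting f(x) = -2*x^2 + 3*x + 2, the right-hand side is ∫_0^4/3 (-2*x^2 + 3*x + 2) v dx.


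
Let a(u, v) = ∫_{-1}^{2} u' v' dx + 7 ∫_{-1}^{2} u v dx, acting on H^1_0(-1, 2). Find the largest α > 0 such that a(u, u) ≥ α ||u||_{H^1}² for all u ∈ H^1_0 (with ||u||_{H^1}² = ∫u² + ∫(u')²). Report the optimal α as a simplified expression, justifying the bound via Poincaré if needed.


α = 1

Coercivity of a(·,·) on H^1_0(-1, 2) means a(u, u) ≥ α ||u||_{H^1}² for every u ∈ H^1_0.
The interval has length L = 3, and Poincaré/coercivity depend only on L. Here a(u, u) = ∫(u')² + (7)·∫u².
Here c = 7 ≥ 1, so a(u,u) = ∫(u')² + c∫u² ≥ ∫(u')² + ∫u² = ||u||_{H^1}², i.e. α = 1 works. No larger α is possible: a(u,u) ≥ α||u||_{H^1}² means (1−α)∫(u')² ≥ (α−c)∫u², and for the modes u_n = sin(nπ(x−x₀)/L) (x₀ the left endpoint) one has ∫u_n²/∫(u_n')² = (L/(nπ))² → 0, so a(u_n,u_n)/||u_n||_{H^1}² → 1. Hence the optimal constant is α = 1.
Therefore α = 1.


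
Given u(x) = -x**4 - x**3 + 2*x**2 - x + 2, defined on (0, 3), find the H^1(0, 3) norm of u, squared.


||u||_{H^1}^2 = 1301331/140

The H^1 norm (squared) on an interval (0, L) is
  ||u||_{H^1}^2 = ∫_0^L u(x)^2 dx + ∫_0^L u'(x)^2 dx.
Compute u'(x) = -4*x**3 - 3*x**2 + 4*x - 1.
Then u(x)^2 = x**8 + 2*x**7 - 3*x**6 - 2*x**5 + 2*x**4 - 8*x**3 + 9*x**2 - 4*x + 4 and u'(x)^2 = 16*x**6 + 24*x**5 - 23*x**4 - 16*x**3 + 22*x**2 - 8*x + 1.
Integrate each monomial from 0 to 3 using ∫_0^3 c·x^n dx = c·3^(n+1)/(n+1):
  ∫_0^3 u(x)^2 dx = ∫_0^3 (x^8 + 2*x^7 - 3*x^6 - 2*x^5 + 2*x^4 - 8*x^3 + 9*x^2 - 4*x + 4) dx. Term by term:
    ∫_0^3 x^8 dx = 2187;  ∫_0^3 2*x^7 dx = 6561/4;  ∫_0^3 -3*x^6 dx = -6561/7;
    ∫_0^3 -2*x^5 dx = -243;  ∫_0^3 2*x^4 dx = 486/5;  ∫_0^3 -8*x^3 dx = -162;
    ∫_0^3 9*x^2 dx = 81;  ∫_0^3 -4*x dx = -18;  ∫_0^3 4 dx = 12.
  Sum: 2187 + 6561/4 − 6561/7 − 243 + 486/5 − 162 + 81 − 18 + 12 = 372003/140.
  ∫_0^3 u'(x)^2 dx = ∫_0^3 (16*x^6 + 24*x^5 - 23*x^4 - 16*x^3 + 22*x^2 - 8*x + 1) dx. Term by term:
    ∫_0^3 16*x^6 dx = 34992/7;  ∫_0^3 24*x^5 dx = 2916;  ∫_0^3 -23*x^4 dx = -5589/5;
    ∫_0^3 -16*x^3 dx = -324;  ∫_0^3 22*x^2 dx = 198;  ∫_0^3 -8*x dx = -36;
    ∫_0^3 1 dx = 3.
  Sum: 34992/7 + 2916 − 5589/5 − 324 + 198 − 36 + 3 = 232332/35.
Adding: ||u||_{H^1}^2 = 372003/140 + 232332/35 = 1301331/140.


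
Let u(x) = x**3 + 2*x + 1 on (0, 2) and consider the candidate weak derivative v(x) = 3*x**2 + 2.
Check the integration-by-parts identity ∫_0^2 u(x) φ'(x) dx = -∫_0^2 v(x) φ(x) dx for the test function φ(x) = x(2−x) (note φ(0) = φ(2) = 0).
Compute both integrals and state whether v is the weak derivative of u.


LHS = -112/15, RHS = -112/15. Yes, v = u' weakly.

u(x) = x**3 + 2*x + 1, classical derivative u'(x) = 3*x**2 + 2.
φ(x) = x(2−x), so φ'(x) = 2 - 2*x.
Note φ(0) = φ(2) = 0, so the boundary term u·φ vanishes.
LHS = ∫_0^2 u(x) φ'(x) dx = ∫_0^2 (-2*x^4 + 2*x^3 - 4*x^2 + 2*x + 2) dx. Term by term:
  ∫_0^2 -2*x^4 dx = -64/5;  ∫_0^2 2*x^3 dx = 8;  ∫_0^2 -4*x^2 dx = -32/3;
  ∫_0^2 2*x dx = 4;  ∫_0^2 2 dx = 4.
Sum: -64/5 + 8 − 32/3 + 4 + 4 = -112/15.
So LHS = -112/15.
∫_0^2 v(x) φ(x) dx = ∫_0^2 (-3*x^4 + 6*x^3 - 2*x^2 + 4*x) dx. Term by term:
  ∫_0^2 -3*x^4 dx = -96/5;  ∫_0^2 6*x^3 dx = 24;  ∫_0^2 -2*x^2 dx = -16/3;
  ∫_0^2 4*x dx = 8.
Sum: -96/5 + 24 − 16/3 + 8 = 112/15.
So RHS = -∫_0^2 v(x) φ(x) dx = -112/15.
LHS = RHS, so the identity holds for this test φ.
Moreover u is smooth here and v(x) = u'(x) = 3*x**2 + 2 pointwise, so the identity holds for every test function. Hence v is the weak derivative of u.


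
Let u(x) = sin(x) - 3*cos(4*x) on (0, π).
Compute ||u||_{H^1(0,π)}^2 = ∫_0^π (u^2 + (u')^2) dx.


||u||_{H^1(0,π)}^2 = 68/5 + 155*π/2

u'(x) = 12*sin(4*x) + cos(x).
Expand u² and (u')² and integrate term by term on (0, π), using: for integers n ≥ 1, ∫_0^π sin²(nx) dx = ∫_0^π cos²(nx) dx = π/2; for n ≠ n', ∫_0^π sin(nx)sin(n'x) dx = ∫_0^π cos(nx)cos(n'x) dx = 0; and by product-to-sum, ∫_0^π sin(nx)cos(n'x) dx = ½∫_0^π [sin((n+n')x) + sin((n−n')x)] dx, which is 0 when n+n' is even and 2n/(n²−n'²) when n+n' is odd (it need not vanish on (0, π)).
  u² squared terms: (-3)²·∫cos(4x)² dx = 9·π/2 = 9*π/2;  (1)²·∫sin(x)² dx = 1·π/2 = π/2.
  u² cross terms: 2·(-3)·(1)·∫cos(4x)·sin(x) dx = -6·(-2/15) = 4/5.
  So ∫_0^π u² dx = 9*π/2 + π/2 + 4/5 = 4/5 + 5*π.
  (u')² squared terms: (12)²·∫sin(4x)² dx = 144·π/2 = 72*π;  (1)²·∫cos(x)² dx = 1·π/2 = π/2.
  (u')² cross terms: 2·(12)·(1)·∫sin(4x)·cos(x) dx = 24·(8/15) = 64/5.
  So ∫_0^π (u')² dx = 72*π + π/2 + 64/5 = 64/5 + 145*π/2.
||u||_{H^1}^2 = (4/5 + 5*π) + (64/5 + 145*π/2) = 68/5 + 155*π/2.


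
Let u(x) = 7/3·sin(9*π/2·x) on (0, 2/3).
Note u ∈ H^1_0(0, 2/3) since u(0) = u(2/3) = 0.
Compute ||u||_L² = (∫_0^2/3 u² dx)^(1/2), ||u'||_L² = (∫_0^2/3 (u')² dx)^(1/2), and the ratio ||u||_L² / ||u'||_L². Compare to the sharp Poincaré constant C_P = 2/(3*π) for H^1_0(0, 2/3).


||u||_L² / ||u'||_L² = 2/(9*π) < C_P = 2/(3*π).

u(x) = 7/3·sin(9*π/2·x), so u'(x) = 21*π*cos(9*π*x/2)/2.
Writing u(x) = A·sin(kπx/L) with A = 7/3 and k = 3, use ∫_0^L sin²(kπx/L) dx = L/2 and ∫_0^L cos²(kπx/L) dx = L/2.
u² = 49/9·sin²(9*π/2·x) and (u')² = 441*π^2/4·cos²(9*π/2·x), and each of sin², cos² integrates to L/2 = 1/3 over (0, 2/3).
∫_0^2/3 u² dx = 49/27, so ||u||_L² = 7*sqrt(3)/9.
∫_0^2/3 (u')² dx = 147*π^2/4, so ||u'||_L² = 7*sqrt(3)*π/2.
Ratio ||u||_L² / ||u'||_L² = 2/(9*π).
Sharp Poincaré constant on H^1_0(0, 2/3) is C_P = L/π = 2/(3*π), achieved by sin(3*π/2·x).
This is the k = 3 harmonic; the ratio L/(kπ) is strictly less than C_P = L/π, consistent with the sharp inequality ||u||_L² ≤ C_P ||u'||_L².


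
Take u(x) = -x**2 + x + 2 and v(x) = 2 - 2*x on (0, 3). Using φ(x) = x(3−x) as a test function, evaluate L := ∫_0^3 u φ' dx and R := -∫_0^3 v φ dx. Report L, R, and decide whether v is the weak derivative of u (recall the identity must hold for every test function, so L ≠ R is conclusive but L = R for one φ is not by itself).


LHS = 9, RHS = 9/2. No, v is not the weak derivative of u.

u(x) = -x**2 + x + 2, classical derivative u'(x) = 1 - 2*x.
φ(x) = x(3−x), so φ'(x) = 3 - 2*x.
Note φ(0) = φ(3) = 0, so the boundary term u·φ vanishes.
LHS = ∫_0^3 u(x) φ'(x) dx = ∫_0^3 (2*x^3 - 5*x^2 - x + 6) dx. Term by term:
  ∫_0^3 2*x^3 dx = 81/2;  ∫_0^3 -5*x^2 dx = -45;  ∫_0^3 -x dx = -9/2;
  ∫_0^3 6 dx = 18.
Sum: 81/2 − 45 − 9/2 + 18 = 9.
So LHS = 9.
∫_0^3 v(x) φ(x) dx = ∫_0^3 (2*x^3 - 8*x^2 + 6*x) dx. Term by term:
  ∫_0^3 2*x^3 dx = 81/2;  ∫_0^3 -8*x^2 dx = -72;  ∫_0^3 6*x dx = 27.
Sum: 81/2 − 72 + 27 = -9/2.
So RHS = -∫_0^3 v(x) φ(x) dx = 9/2.
LHS − RHS = 9/2 ≠ 0, so the identity fails.
(For a valid weak derivative the identity must hold for EVERY test function, in particular this one. The failure shows v is NOT the weak derivative of u.)
Correct weak derivative would be u'(x) = 1 - 2*x.


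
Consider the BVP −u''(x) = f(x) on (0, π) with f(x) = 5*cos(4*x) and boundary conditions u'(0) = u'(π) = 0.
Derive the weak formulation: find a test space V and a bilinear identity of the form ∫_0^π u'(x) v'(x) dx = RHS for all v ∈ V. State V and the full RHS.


V = H^1(0, π) (no boundary constraint on v; u is determined up to an additive constant); weak form: ∫_0^π u'v' dx = ∫_0^π (5*cos(4*x)) v dx for all v ∈ V.

Multiply both sides by a test function v and integrate from 0 to π:
  ∫_0^π −u''(x) v(x) dx = ∫_0^π f(x) v(x) dx.
Integrate the LHS by parts once:
  ∫_0^π −u'' v dx = −[u'(x) v(x)]_0^π + ∫_0^π u'(x) v'(x) dx.
Thus ∫_0^π u'(x) v'(x) dx = ∫_0^π f(x) v(x) dx + [u'(x) v(x)]_0^π.
Choose V so that boundary terms are either known or forced to vanish.
u has homogeneous Neumann: u'(0) = u'(π) = 0. So [u' v]_0^π = 0·v(π) − 0·v(0) = 0 for any v; take V = H^1(0, π).
Weak formulation: find u (satisfying any essential BC) such that ∫_0^π u'(x) v'(x) dx = ∫_0^π f v dx for all v ∈ V (homogeneous Neumann, so boundary terms vanish).
Substituting f(x) = 5*cos(4*x), the right-hand side is ∫_0^π (5*cos(4*x)) v dx.
Compatibility check (pure Neumann): taking v ≡ 1 ∈ V gives 0 = ∫_0^π f dx + (0) − (0), i.e. ∫_0^π f dx must equal u'(0) − u'(π) = 0. Indeed ∫_0^π (5*cos(4*x)) dx = 0, so the data are compatible. The solution is then unique only up to an additive constant (fix it e.g. by requiring ∫_0^π u dx = 0).


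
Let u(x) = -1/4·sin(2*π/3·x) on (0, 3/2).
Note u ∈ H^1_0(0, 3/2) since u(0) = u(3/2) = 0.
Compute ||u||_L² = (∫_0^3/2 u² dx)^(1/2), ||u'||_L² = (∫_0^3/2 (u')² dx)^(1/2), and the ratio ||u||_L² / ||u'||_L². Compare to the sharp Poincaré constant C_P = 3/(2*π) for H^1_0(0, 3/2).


||u||_L² / ||u'||_L² = 3/(2*π) = C_P.

u(x) = -1/4·sin(2*π/3·x), so u'(x) = -π*cos(2*π*x/3)/6.
Writing u(x) = A·sin(kπx/L) with A = -1/4 and k = 1, use ∫_0^L sin²(kπx/L) dx = L/2 and ∫_0^L cos²(kπx/L) dx = L/2.
u² = 1/16·sin²(2*π/3·x) and (u')² = π^2/36·cos²(2*π/3·x), and each of sin², cos² integrates to L/2 = 3/4 over (0, 3/2).
∫_0^3/2 u² dx = 3/64, so ||u||_L² = sqrt(3)/8.
∫_0^3/2 (u')² dx = π^2/48, so ||u'||_L² = sqrt(3)*π/12.
Ratio ||u||_L² / ||u'||_L² = 3/(2*π).
Sharp Poincaré constant on H^1_0(0, 3/2) is C_P = L/π = 3/(2*π), achieved by sin(2*π/3·x).
This is the k = 1 eigenfunction (up to amplitude), so the ratio equals the sharp Poincaré constant exactly.


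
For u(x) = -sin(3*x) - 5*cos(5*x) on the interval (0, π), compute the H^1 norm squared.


||u||_{H^1(0,π)}^2 = 330*π

u'(x) = 25*sin(5*x) - 3*cos(3*x).
Expand u² and (u')² and integrate term by term on (0, π), using: for integers n ≥ 1, ∫_0^π sin²(nx) dx = ∫_0^π cos²(nx) dx = π/2; for n ≠ n', ∫_0^π sin(nx)sin(n'x) dx = ∫_0^π cos(nx)cos(n'x) dx = 0; and by product-to-sum, ∫_0^π sin(nx)cos(n'x) dx = ½∫_0^π [sin((n+n')x) + sin((n−n')x)] dx, which is 0 when n+n' is even and 2n/(n²−n'²) when n+n' is odd (it need not vanish on (0, π)).
  u² squared terms: (-1)²·∫sin(3x)² dx = 1·π/2 = π/2;  (-5)²·∫cos(5x)² dx = 25·π/2 = 25*π/2.
  u² cross terms: 2·(-1)·(-5)·∫sin(3x)·cos(5x) dx = 10·(0) = 0.
  So ∫_0^π u² dx = π/2 + 25*π/2 + 0 = 13*π.
  (u')² squared terms: (-3)²·∫cos(3x)² dx = 9·π/2 = 9*π/2;  (25)²·∫sin(5x)² dx = 625·π/2 = 625*π/2.
  (u')² cross terms: 2·(-3)·(25)·∫cos(3x)·sin(5x) dx = -150·(0) = 0.
  So ∫_0^π (u')² dx = 9*π/2 + 625*π/2 + 0 = 317*π.
||u||_{H^1}^2 = (13*π) + (317*π) = 330*π.


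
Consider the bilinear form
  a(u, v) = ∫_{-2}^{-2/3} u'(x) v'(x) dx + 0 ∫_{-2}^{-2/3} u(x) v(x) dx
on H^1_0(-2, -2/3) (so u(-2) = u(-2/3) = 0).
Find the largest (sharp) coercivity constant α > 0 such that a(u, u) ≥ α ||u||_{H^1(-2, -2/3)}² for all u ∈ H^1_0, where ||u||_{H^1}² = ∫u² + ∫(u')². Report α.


α = 9*π^2/(16 + 9*π^2)

Coercivity of a(·,·) on H^1_0(-2, -2/3) means a(u, u) ≥ α ||u||_{H^1}² for every u ∈ H^1_0.
The interval has length L = 4/3, and Poincaré/coercivity depend only on L. Here a(u, u) = ∫(u')² + (0)·∫u².
Here c = 0, so a(u,u) = ∫(u')² alone. The condition a(u,u) ≥ α||u||_{H^1}² reads (1−α)∫(u')² ≥ (α−c)∫u². Any admissible α is ≤ 1 (rapidly oscillating u have ∫u²/∫(u')² → 0), and α = 1 would force 0 ≥ (1−c)∫u², impossible since c < 1; so 1−α > 0. By the sharp Poincaré inequality on H^1_0 of an interval of length L, ∫(u')² ≥ (π/L)²∫u² with equality for the first sine mode sin(π(x−x₀)/L) (x₀ the left endpoint), so the inequality holds for all u iff (1−α)(π/L)² ≥ α − c, i.e. α ≤ ((π/L)² + c)/((π/L)² + 1) = (1 + c(L/π)²)/(1 + (L/π)²). (Direct route, valid since c ≤ 0: Poincaré gives c∫u² ≥ c(L/π)²∫(u')², so a(u,u) ≥ (1 + c(L/π)²)∫(u')², while ||u||_{H^1}² ≤ (1 + (L/π)²)∫(u')²; dividing yields the same α.) With (π/L)² = 9*π^2/16 and c = 0, the largest admissible constant is α = ((π/L)² + c)/((π/L)² + 1).
Simplifying, α = 9*π^2/(16 + 9*π^2).


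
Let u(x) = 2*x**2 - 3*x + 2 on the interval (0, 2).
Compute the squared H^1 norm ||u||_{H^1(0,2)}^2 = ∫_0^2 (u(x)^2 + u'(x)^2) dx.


||u||_{H^1}^2 = 98/5

The H^1 norm (squared) on an interval (0, L) is
  ||u||_{H^1}^2 = ∫_0^L u(x)^2 dx + ∫_0^L u'(x)^2 dx.
Compute u'(x) = 4*x - 3.
Then u(x)^2 = 4*x**4 - 12*x**3 + 17*x**2 - 12*x + 4 and u'(x)^2 = 16*x**2 - 24*x + 9.
Integrate each monomial from 0 to 2 using ∫_0^2 c·x^n dx = c·2^(n+1)/(n+1):
  ∫_0^2 u(x)^2 dx = ∫_0^2 (4*x^4 - 12*x^3 + 17*x^2 - 12*x + 4) dx. Term by term:
    ∫_0^2 4*x^4 dx = 128/5;  ∫_0^2 -12*x^3 dx = -48;  ∫_0^2 17*x^2 dx = 136/3;
    ∫_0^2 -12*x dx = -24;  ∫_0^2 4 dx = 8.
  Sum: 128/5 − 48 + 136/3 − 24 + 8 = 104/15.
  ∫_0^2 u'(x)^2 dx = ∫_0^2 (16*x^2 - 24*x + 9) dx. Term by term:
    ∫_0^2 16*x^2 dx = 128/3;  ∫_0^2 -24*x dx = -48;  ∫_0^2 9 dx = 18.
  Sum: 128/3 − 48 + 18 = 38/3.
Adding: ||u||_{H^1}^2 = 104/15 + 38/3 = 98/5.


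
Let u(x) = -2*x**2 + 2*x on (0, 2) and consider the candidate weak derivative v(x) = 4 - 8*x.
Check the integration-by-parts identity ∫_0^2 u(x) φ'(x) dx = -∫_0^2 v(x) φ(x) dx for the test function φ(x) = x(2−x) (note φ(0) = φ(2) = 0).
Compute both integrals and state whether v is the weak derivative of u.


LHS = 8/3, RHS = 16/3. No, v is not the weak derivative of u.

u(x) = -2*x**2 + 2*x, classical derivative u'(x) = 2 - 4*x.
φ(x) = x(2−x), so φ'(x) = 2 - 2*x.
Note φ(0) = φ(2) = 0, so the boundary term u·φ vanishes.
LHS = ∫_0^2 u(x) φ'(x) dx = ∫_0^2 (4*x^3 - 8*x^2 + 4*x) dx. Term by term:
  ∫_0^2 4*x^3 dx = 16;  ∫_0^2 -8*x^2 dx = -64/3;  ∫_0^2 4*x dx = 8.
Sum: 16 − 64/3 + 8 = 8/3.
So LHS = 8/3.
∫_0^2 v(x) φ(x) dx = ∫_0^2 (8*x^3 - 20*x^2 + 8*x) dx. Term by term:
  ∫_0^2 8*x^3 dx = 32;  ∫_0^2 -20*x^2 dx = -160/3;  ∫_0^2 8*x dx = 16.
Sum: 32 − 160/3 + 16 = -16/3.
So RHS = -∫_0^2 v(x) φ(x) dx = 16/3.
LHS − RHS = -8/3 ≠ 0, so the identity fails.
(For a valid weak derivative the identity must hold for EVERY test function, in particular this one. The failure shows v is NOT the weak derivative of u.)
Correct weak derivative would be u'(x) = 2 - 4*x.


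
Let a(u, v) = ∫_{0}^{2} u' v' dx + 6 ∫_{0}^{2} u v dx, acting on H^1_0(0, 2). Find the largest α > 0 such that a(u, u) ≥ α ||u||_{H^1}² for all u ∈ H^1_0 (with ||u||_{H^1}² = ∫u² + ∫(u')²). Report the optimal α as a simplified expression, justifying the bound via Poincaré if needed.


α = 1

Coercivity of a(·,·) on H^1_0(0, 2) means a(u, u) ≥ α ||u||_{H^1}² for every u ∈ H^1_0.
The interval has length L = 2, and Poincaré/coercivity depend only on L. Here a(u, u) = ∫(u')² + (6)·∫u².
Here c = 6 ≥ 1, so a(u,u) = ∫(u')² + c∫u² ≥ ∫(u')² + ∫u² = ||u||_{H^1}², i.e. α = 1 works. No larger α is possible: a(u,u) ≥ α||u||_{H^1}² means (1−α)∫(u')² ≥ (α−c)∫u², and for the modes u_n = sin(nπ(x−x₀)/L) (x₀ the left endpoint) one has ∫u_n²/∫(u_n')² = (L/(nπ))² → 0, so a(u_n,u_n)/||u_n||_{H^1}² → 1. Hence the optimal constant is α = 1.
Therefore α = 1.


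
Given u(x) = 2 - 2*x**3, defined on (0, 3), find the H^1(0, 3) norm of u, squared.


||u||_{H^1}^2 = 99726/35

The H^1 norm (squared) on an interval (0, L) is
  ||u||_{H^1}^2 = ∫_0^L u(x)^2 dx + ∫_0^L u'(x)^2 dx.
Compute u'(x) = -6*x**2.
Then u(x)^2 = 4*x**6 - 8*x**3 + 4 and u'(x)^2 = 36*x**4.
Integrate each monomial from 0 to 3 using ∫_0^3 c·x^n dx = c·3^(n+1)/(n+1):
  ∫_0^3 u(x)^2 dx = ∫_0^3 (4*x^6 - 8*x^3 + 4) dx. Term by term:
    ∫_0^3 4*x^6 dx = 8748/7;  ∫_0^3 -8*x^3 dx = -162;  ∫_0^3 4 dx = 12.
  Sum: 8748/7 − 162 + 12 = 7698/7.
  ∫_0^3 u'(x)^2 dx = ∫_0^3 (36*x^4) dx. Term by term:
    ∫_0^3 36*x^4 dx = 8748/5.
Adding: ||u||_{H^1}^2 = 7698/7 + 8748/5 = 99726/35.


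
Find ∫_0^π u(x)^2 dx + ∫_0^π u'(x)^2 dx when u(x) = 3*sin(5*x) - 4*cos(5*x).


||u||_{H^1(0,π)}^2 = 325*π

u'(x) = 20*sin(5*x) + 15*cos(5*x).
Expand u² and (u')² and integrate term by term on (0, π), using: for integers n ≥ 1, ∫_0^π sin²(nx) dx = ∫_0^π cos²(nx) dx = π/2; for n ≠ n', ∫_0^π sin(nx)sin(n'x) dx = ∫_0^π cos(nx)cos(n'x) dx = 0; and by product-to-sum, ∫_0^π sin(nx)cos(n'x) dx = ½∫_0^π [sin((n+n')x) + sin((n−n')x)] dx, which is 0 when n+n' is even and 2n/(n²−n'²) when n+n' is odd (it need not vanish on (0, π)).
  u² squared terms: (-4)²·∫cos(5x)² dx = 16·π/2 = 8*π;  (3)²·∫sin(5x)² dx = 9·π/2 = 9*π/2.
  u² cross terms: 2·(-4)·(3)·∫cos(5x)·sin(5x) dx = -24·(0) = 0.
  So ∫_0^π u² dx = 8*π + 9*π/2 + 0 = 25*π/2.
  (u')² squared terms: (15)²·∫cos(5x)² dx = 225·π/2 = 225*π/2;  (20)²·∫sin(5x)² dx = 400·π/2 = 200*π.
  (u')² cross terms: 2·(15)·(20)·∫cos(5x)·sin(5x) dx = 600·(0) = 0.
  So ∫_0^π (u')² dx = 225*π/2 + 200*π + 0 = 625*π/2.
||u||_{H^1}^2 = (25*π/2) + (625*π/2) = 325*π.


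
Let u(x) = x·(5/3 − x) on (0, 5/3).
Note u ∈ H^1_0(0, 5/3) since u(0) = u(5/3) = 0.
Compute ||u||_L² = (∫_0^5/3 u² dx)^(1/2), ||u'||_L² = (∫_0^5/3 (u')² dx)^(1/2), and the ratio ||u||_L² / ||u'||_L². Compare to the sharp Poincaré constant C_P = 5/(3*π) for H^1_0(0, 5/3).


||u||_L² / ||u'||_L² = sqrt(10)/6 < C_P = 5/(3*π).

u(x) = x·(5/3 − x), so u'(x) = 5/3 - 2*x.
u(x) = x·(5/3 − x) vanishes at x = 0 and x = 5/3, so u ∈ H^1_0(0, 5/3). Differentiate via the product rule and integrate the resulting polynomials term by term.
  ∫_0^5/3 u² dx = ∫_0^5/3 (x^4 - 10*x^3/3 + 25*x^2/9) dx. Term by term:
    ∫_0^5/3 x^4 dx = 625/243;  ∫_0^5/3 -10*x^3/3 dx = -3125/486;  ∫_0^5/3 25*x^2/9 dx = 3125/729.
  Sum: 625/243 − 3125/486 + 3125/729 = 625/1458.
  ∫_0^5/3 (u')² dx = ∫_0^5/3 (4*x^2 - 20*x/3 + 25/9) dx. Term by term:
    ∫_0^5/3 4*x^2 dx = 500/81;  ∫_0^5/3 -20*x/3 dx = -250/27;  ∫_0^5/3 25/9 dx = 125/27.
  Sum: 500/81 − 250/27 + 125/27 = 125/81.
∫_0^5/3 u² dx = 625/1458, so ||u||_L² = 25*sqrt(2)/54.
∫_0^5/3 (u')² dx = 125/81, so ||u'||_L² = 5*sqrt(5)/9.
Ratio ||u||_L² / ||u'||_L² = sqrt(10)/6.
Sharp Poincaré constant on H^1_0(0, 5/3) is C_P = L/π = 5/(3*π), achieved by sin(3*π/5·x).
A polynomial bump cannot attain the sharp Poincaré constant (only the first sine eigenfunction does), so the ratio is strictly less than C_P, consistent with ||u||_L² ≤ C_P ||u'||_L².
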